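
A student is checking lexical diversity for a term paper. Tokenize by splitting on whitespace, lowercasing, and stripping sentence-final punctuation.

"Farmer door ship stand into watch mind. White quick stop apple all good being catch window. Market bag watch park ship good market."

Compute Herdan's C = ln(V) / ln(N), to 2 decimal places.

N = 23, V = 19.
ln(V) = 2.944439, ln(N) = 3.135494
C = 2.944439 / 3.135494 = 0.94

0.94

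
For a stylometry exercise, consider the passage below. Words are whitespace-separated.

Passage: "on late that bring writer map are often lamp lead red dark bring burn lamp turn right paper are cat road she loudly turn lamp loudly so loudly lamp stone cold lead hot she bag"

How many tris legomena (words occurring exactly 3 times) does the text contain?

Frequencies: lamp:4, loudly:3, bring:2, are:2, lead:2, turn:2, she:2, on:1, late:1, that:1, writer:1, map:1, often:1, red:1, dark:1, burn:1, right:1, paper:1, cat:1, road:1, … (5 more, each freq 1)
Words with frequency 3: loudly

1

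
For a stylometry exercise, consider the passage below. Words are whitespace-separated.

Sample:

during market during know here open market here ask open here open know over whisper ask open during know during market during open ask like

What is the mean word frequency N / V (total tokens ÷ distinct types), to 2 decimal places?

2.78

N = 25 tokens, V = 9 types.
Mean frequency = N / V = 25 / 9 = 2.78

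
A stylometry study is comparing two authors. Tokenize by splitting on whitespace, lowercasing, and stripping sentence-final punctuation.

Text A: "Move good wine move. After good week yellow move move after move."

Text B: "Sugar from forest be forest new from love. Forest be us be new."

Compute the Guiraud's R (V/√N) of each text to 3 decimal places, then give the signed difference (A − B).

A: V=6, N=12, R=1.732
B: V=7, N=13, R=1.941
Difference = 1.732 − 1.941 = -0.209

-0.209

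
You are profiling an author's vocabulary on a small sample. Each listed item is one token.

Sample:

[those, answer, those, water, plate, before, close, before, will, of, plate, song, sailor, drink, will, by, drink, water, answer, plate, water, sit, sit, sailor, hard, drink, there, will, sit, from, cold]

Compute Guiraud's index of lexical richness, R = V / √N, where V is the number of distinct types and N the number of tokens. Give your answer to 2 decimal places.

3.05

N = 31, V = 17.
√N = 5.567764
R = 17 / 5.567764 = 3.05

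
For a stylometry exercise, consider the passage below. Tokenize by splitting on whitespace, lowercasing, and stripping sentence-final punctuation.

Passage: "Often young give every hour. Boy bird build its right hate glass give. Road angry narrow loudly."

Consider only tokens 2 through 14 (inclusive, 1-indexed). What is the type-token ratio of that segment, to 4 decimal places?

0.9231

Segment tokens 2–14: young, give, every, hour, boy, bird, build, its, right, hate, glass, give, road
Segment N = 13, segment V = 12.
TTR = 12 / 13 = 0.9231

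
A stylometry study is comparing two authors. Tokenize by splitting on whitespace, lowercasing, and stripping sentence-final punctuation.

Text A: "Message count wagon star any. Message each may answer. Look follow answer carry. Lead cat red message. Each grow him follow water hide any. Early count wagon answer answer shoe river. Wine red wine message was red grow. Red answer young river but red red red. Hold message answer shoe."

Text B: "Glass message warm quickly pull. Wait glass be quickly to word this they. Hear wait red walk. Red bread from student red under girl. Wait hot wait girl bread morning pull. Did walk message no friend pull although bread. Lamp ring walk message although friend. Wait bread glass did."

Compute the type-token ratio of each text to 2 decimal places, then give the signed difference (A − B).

-0.03

TTR(A) = 26/50 = 0.52
TTR(B) = 27/49 = 0.55
Difference = 0.52 − 0.55 = -0.03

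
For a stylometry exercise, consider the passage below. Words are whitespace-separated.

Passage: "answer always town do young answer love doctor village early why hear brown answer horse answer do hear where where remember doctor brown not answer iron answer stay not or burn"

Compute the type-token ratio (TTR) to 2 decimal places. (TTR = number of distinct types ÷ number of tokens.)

0.65

N = 31 tokens, V = 20 types.
TTR = V / N = 20 / 31 = 0.65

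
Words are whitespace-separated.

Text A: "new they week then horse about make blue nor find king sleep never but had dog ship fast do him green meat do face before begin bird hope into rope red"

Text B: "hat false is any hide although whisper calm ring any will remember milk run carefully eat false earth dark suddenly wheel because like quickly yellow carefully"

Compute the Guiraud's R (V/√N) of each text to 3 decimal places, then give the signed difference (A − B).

A: V=30, N=31, R=5.388
B: V=23, N=26, R=4.511
Difference = 5.388 − 4.511 = 0.877

0.877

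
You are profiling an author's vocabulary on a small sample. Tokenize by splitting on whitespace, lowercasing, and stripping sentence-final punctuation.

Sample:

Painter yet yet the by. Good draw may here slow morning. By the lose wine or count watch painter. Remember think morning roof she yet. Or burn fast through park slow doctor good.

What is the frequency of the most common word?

Frequencies: yet:3, painter:2, the:2, by:2, good:2, slow:2, morning:2, or:2, draw:1, may:1, here:1, lose:1, wine:1, count:1, watch:1, remember:1, think:1, roof:1, she:1, burn:1, … (4 more, each freq 1)
Most common: 'yet' with frequency 3.

3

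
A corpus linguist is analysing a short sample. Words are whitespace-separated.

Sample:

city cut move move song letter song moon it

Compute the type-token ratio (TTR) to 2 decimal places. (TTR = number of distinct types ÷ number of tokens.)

0.78

N = 9 tokens, V = 7 types.
TTR = V / N = 7 / 9 = 0.78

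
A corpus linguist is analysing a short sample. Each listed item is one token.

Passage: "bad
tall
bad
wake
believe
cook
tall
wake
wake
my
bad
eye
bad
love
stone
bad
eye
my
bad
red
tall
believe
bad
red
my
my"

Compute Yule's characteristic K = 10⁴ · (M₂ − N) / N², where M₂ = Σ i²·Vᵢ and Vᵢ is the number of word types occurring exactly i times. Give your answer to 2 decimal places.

1065.09

Frequencies: bad:7, my:4, tall:3, wake:3, believe:2, eye:2, red:2, cook:1, love:1, stone:1
N = 26. Frequency spectrum: V_1=3, V_2=3, V_3=2, V_4=1, V_7=1
M₂ = 1²·3 + 2²·3 + 3²·2 + 4²·1 + 7²·1 = 98
K = 10000 × (98 − 26) / 26² = 1065.09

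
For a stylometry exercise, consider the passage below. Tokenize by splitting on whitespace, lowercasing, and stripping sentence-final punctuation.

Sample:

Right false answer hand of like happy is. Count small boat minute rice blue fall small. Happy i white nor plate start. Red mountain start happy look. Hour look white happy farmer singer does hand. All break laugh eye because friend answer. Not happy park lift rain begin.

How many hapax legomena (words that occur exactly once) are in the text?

Frequencies: happy:5, answer:2, hand:2, small:2, white:2, start:2, look:2, right:1, false:1, of:1, like:1, is:1, count:1, boat:1, minute:1, rice:1, blue:1, fall:1, i:1, nor:1, … (18 more, each freq 1)
Hapax (freq=1): all, because, begin, blue, boat, break, count, does, eye, fall, false, farmer, friend, hour, i, is, laugh, lift, like, minute, mountain, nor, not, of, park, plate, rain, red, rice, right, singer

31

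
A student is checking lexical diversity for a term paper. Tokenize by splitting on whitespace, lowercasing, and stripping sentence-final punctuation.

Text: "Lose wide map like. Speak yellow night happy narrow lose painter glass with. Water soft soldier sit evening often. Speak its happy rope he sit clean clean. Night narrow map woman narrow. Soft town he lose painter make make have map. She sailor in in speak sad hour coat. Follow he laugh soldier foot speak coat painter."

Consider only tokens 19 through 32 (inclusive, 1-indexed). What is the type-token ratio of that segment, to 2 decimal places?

0.86

Segment tokens 19–32: often, speak, its, happy, rope, he, sit, clean, clean, night, narrow, map, woman, narrow
Segment N = 14, segment V = 12.
TTR = 12 / 14 = 0.86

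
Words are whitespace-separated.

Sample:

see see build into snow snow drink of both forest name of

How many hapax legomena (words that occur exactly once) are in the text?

Frequencies: see:2, snow:2, of:2, build:1, into:1, drink:1, both:1, forest:1, name:1
Hapax (freq=1): both, build, drink, forest, into, name

6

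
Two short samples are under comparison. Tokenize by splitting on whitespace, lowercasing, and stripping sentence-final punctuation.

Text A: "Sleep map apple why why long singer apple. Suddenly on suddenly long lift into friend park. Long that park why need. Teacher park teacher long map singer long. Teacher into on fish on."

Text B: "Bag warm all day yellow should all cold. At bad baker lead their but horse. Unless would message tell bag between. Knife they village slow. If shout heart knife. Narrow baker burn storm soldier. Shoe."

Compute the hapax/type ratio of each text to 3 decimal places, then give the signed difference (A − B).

A: hapax=6, V=16, ratio=0.375
B: hapax=27, V=31, ratio=0.871
Difference = 0.375 − 0.871 = -0.496

-0.496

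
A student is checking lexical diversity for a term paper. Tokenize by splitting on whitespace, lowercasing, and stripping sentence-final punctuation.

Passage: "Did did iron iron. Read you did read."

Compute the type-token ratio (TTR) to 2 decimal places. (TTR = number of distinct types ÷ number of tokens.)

0.50

N = 8 tokens, V = 4 types.
TTR = V / N = 4 / 8 = 0.50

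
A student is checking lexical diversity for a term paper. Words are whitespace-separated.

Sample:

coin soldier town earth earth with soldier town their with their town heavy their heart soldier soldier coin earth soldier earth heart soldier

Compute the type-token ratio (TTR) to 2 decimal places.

N = 23 tokens, V = 8 types.
TTR = V / N = 8 / 23 = 0.35

0.35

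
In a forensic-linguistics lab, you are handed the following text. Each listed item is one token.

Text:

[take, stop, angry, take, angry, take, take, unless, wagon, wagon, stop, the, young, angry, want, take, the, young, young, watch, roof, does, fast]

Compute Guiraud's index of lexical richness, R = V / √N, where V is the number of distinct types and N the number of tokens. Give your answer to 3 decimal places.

2.502

N = 23, V = 12.
√N = 4.795832
R = 12 / 4.795832 = 2.502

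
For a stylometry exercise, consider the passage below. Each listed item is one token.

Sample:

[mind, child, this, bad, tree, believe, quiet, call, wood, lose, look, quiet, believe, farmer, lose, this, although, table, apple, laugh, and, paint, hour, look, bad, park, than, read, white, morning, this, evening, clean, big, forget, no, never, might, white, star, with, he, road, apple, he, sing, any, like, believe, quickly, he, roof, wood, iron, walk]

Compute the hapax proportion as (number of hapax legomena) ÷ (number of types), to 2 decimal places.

0.76

Frequencies: this:3, believe:3, he:3, bad:2, quiet:2, wood:2, lose:2, look:2, apple:2, white:2, mind:1, child:1, tree:1, call:1, farmer:1, although:1, table:1, laugh:1, and:1, paint:1, … (22 more, each freq 1)
Hapax count = 32; type count = 42.
Ratio = 32 / 42 = 0.76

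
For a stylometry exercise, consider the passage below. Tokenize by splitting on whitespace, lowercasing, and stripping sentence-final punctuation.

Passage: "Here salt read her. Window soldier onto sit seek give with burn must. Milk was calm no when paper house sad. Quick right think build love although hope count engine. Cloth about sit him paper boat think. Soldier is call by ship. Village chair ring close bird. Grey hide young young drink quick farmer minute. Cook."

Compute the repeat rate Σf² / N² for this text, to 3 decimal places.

0.022

Frequencies: soldier:2, sit:2, paper:2, quick:2, think:2, young:2, here:1, salt:1, read:1, her:1, window:1, onto:1, seek:1, give:1, with:1, burn:1, must:1, milk:1, was:1, calm:1, … (30 more, each freq 1)
Σf² = 68; N² = 3136
Repeat rate = 68 / 3136 = 0.022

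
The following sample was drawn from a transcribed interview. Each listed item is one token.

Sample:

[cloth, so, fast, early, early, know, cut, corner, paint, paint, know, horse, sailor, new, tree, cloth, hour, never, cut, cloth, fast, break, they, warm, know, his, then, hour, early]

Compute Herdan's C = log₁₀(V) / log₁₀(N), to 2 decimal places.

0.87

N = 29, V = 19.
log₁₀(V) = 1.278754, log₁₀(N) = 1.462398
C = 1.278754 / 1.462398 = 0.87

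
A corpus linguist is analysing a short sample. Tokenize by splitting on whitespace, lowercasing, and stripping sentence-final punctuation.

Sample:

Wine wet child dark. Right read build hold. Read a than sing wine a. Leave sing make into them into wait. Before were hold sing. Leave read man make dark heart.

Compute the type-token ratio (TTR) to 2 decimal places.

N = 31 tokens, V = 20 types.
TTR = V / N = 20 / 31 = 0.65

0.65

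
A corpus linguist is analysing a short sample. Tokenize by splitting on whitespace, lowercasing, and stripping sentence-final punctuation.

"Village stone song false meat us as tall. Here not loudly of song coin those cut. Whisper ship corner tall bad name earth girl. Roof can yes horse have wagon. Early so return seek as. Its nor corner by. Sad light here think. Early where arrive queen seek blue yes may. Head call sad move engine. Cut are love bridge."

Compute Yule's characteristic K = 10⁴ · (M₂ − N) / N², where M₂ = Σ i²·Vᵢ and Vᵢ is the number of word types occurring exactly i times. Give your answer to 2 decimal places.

Frequencies: song:2, as:2, tall:2, here:2, cut:2, corner:2, yes:2, early:2, seek:2, sad:2, village:1, stone:1, false:1, meat:1, us:1, not:1, loudly:1, of:1, coin:1, those:1, … (30 more, each freq 1)
N = 60. Frequency spectrum: V_1=40, V_2=10
M₂ = 1²·40 + 2²·10 = 80
K = 10000 × (80 − 60) / 60² = 55.56

55.56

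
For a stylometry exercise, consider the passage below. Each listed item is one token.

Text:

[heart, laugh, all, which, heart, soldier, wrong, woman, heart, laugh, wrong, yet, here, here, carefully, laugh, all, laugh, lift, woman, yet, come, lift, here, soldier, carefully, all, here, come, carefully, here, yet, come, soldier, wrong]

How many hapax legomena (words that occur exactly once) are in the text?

Frequencies: here:5, laugh:4, heart:3, all:3, soldier:3, wrong:3, yet:3, carefully:3, come:3, woman:2, lift:2, which:1
Hapax (freq=1): which

1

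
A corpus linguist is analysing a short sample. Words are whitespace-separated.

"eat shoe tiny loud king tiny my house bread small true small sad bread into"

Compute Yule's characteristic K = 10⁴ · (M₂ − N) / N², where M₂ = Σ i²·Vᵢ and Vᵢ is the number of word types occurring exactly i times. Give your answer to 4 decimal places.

266.6667

Frequencies: tiny:2, bread:2, small:2, eat:1, shoe:1, loud:1, king:1, my:1, house:1, true:1, sad:1, into:1
N = 15. Frequency spectrum: V_1=9, V_2=3
M₂ = 1²·9 + 2²·3 = 21
K = 10000 × (21 − 15) / 15² = 266.6667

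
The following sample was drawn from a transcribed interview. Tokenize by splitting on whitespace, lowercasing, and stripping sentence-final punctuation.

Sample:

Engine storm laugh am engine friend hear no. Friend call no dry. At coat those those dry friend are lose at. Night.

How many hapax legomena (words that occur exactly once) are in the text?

9

Frequencies: friend:3, engine:2, no:2, dry:2, at:2, those:2, storm:1, laugh:1, am:1, hear:1, call:1, coat:1, are:1, lose:1, night:1
Hapax (freq=1): am, are, call, coat, hear, laugh, lose, night, storm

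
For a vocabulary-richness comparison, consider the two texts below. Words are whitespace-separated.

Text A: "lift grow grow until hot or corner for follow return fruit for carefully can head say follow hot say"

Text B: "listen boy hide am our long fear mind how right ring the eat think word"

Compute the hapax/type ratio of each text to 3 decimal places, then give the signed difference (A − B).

-0.357

A: hapax=9, V=14, ratio=0.643
B: hapax=15, V=15, ratio=1.000
Difference = 0.643 − 1.000 = -0.357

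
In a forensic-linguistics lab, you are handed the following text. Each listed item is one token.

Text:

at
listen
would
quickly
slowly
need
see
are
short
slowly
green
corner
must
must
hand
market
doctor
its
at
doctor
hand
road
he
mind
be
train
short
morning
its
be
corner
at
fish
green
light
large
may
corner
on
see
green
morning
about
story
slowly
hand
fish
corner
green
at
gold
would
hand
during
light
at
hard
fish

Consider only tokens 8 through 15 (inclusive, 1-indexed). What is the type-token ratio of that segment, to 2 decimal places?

Segment tokens 8–15: are, short, slowly, green, corner, must, must, hand
Segment N = 8, segment V = 7.
TTR = 7 / 8 = 0.88

0.88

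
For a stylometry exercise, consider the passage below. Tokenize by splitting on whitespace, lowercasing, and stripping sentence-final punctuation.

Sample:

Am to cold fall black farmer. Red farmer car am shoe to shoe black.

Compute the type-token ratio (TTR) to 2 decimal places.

0.64

N = 14 tokens, V = 9 types.
TTR = V / N = 9 / 14 = 0.64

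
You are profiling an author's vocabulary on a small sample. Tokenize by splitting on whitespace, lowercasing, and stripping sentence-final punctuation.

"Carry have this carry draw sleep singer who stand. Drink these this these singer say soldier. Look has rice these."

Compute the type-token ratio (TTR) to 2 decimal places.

0.75

N = 20 tokens, V = 15 types.
TTR = V / N = 15 / 20 = 0.75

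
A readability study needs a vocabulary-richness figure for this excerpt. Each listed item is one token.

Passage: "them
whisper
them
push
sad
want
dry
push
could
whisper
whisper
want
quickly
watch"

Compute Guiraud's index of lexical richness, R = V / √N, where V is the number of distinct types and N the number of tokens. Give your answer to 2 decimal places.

N = 14, V = 9.
√N = 3.741657
R = 9 / 3.741657 = 2.41

2.41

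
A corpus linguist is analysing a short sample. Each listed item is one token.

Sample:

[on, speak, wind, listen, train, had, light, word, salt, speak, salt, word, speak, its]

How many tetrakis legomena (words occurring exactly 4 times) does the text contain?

Frequencies: speak:3, word:2, salt:2, on:1, wind:1, listen:1, train:1, had:1, light:1, its:1
Words with frequency 4: (none)

0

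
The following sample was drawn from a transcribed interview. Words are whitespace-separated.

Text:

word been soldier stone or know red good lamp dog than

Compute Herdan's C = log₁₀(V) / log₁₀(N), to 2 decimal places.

N = 11, V = 11.
log₁₀(V) = 1.041393, log₁₀(N) = 1.041393
C = 1.041393 / 1.041393 = 1.00

1.00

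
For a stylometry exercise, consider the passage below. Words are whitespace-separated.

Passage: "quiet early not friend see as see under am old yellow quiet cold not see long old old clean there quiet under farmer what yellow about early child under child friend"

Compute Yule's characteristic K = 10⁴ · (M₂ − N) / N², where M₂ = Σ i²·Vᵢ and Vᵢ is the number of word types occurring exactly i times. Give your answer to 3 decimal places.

353.798

Frequencies: quiet:3, see:3, under:3, old:3, early:2, not:2, friend:2, yellow:2, child:2, as:1, am:1, cold:1, long:1, clean:1, there:1, farmer:1, what:1, about:1
N = 31. Frequency spectrum: V_1=9, V_2=5, V_3=4
M₂ = 1²·9 + 2²·5 + 3²·4 = 65
K = 10000 × (65 − 31) / 31² = 353.798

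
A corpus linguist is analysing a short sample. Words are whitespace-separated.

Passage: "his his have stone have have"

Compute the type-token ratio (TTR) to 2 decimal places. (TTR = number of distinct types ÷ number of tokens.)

0.50

N = 6 tokens, V = 3 types.
TTR = V / N = 3 / 6 = 0.50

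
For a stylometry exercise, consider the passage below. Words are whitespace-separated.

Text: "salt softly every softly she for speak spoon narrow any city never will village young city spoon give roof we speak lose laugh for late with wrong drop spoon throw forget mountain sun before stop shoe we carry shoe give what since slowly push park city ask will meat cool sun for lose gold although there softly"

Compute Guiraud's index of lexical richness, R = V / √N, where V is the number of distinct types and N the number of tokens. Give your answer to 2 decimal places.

N = 57, V = 42.
√N = 7.549834
R = 42 / 7.549834 = 5.56

5.56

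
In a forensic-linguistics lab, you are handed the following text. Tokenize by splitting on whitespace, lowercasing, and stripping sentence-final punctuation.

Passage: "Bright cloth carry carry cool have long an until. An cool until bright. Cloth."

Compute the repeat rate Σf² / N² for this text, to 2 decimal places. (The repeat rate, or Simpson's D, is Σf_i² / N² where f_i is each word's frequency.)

Frequencies: bright:2, cloth:2, carry:2, cool:2, an:2, until:2, have:1, long:1
Σf² = 26; N² = 196
Repeat rate = 26 / 196 = 0.13

0.13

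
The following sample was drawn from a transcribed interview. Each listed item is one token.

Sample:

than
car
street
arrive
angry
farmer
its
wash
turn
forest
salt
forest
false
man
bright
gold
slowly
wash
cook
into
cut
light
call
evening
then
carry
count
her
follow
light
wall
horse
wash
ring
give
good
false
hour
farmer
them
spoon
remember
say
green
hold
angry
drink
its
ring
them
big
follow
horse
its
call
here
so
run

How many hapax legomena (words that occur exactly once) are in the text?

Frequencies: its:3, wash:3, angry:2, farmer:2, forest:2, false:2, light:2, call:2, follow:2, horse:2, ring:2, them:2, than:1, car:1, street:1, arrive:1, turn:1, salt:1, man:1, bright:1, … (24 more, each freq 1)
Hapax (freq=1): arrive, big, bright, car, carry, cook, count, cut, drink, evening, give, gold, good, green, her, here, hold, hour, into, man, remember, run, salt, say, slowly, so, spoon, street, than, then, turn, wall

32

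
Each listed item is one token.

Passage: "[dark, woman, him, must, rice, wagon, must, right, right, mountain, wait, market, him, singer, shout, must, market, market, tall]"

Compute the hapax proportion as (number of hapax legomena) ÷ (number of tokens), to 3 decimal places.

Frequencies: must:3, market:3, him:2, right:2, dark:1, woman:1, rice:1, wagon:1, mountain:1, wait:1, singer:1, shout:1, tall:1
Hapax count = 9; token count = 19.
Ratio = 9 / 19 = 0.474

0.474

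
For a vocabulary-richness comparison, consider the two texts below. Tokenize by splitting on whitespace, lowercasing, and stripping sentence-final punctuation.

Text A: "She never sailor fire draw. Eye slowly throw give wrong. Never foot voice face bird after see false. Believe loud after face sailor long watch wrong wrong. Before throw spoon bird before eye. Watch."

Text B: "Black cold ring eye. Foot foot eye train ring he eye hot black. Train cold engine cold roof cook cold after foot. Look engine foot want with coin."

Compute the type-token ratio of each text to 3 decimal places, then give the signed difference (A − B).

0.105

TTR(A) = 23/34 = 0.676
TTR(B) = 16/28 = 0.571
Difference = 0.676 − 0.571 = 0.105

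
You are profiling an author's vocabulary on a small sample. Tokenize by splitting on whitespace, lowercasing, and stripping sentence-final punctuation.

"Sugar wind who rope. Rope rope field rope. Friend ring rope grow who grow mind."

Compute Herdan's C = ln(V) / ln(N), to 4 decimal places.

N = 15, V = 9.
ln(V) = 2.197225, ln(N) = 2.708050
C = 2.197225 / 2.708050 = 0.8114

0.8114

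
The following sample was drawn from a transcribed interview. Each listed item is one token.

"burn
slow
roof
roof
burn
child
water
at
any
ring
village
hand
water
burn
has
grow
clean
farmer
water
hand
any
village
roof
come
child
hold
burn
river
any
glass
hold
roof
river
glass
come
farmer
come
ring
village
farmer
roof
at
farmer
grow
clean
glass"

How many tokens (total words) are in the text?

Tokens: burn, slow, roof, roof, burn, child, water, at, any, ring, village, hand, water, burn, has, grow, clean, farmer, water, hand, any, village, roof, come, child, hold, burn, river, any, glass, hold, roof, river, glass, come, farmer, come, ring, village, farmer, roof, at, farmer, grow, clean, glass
N = 46

46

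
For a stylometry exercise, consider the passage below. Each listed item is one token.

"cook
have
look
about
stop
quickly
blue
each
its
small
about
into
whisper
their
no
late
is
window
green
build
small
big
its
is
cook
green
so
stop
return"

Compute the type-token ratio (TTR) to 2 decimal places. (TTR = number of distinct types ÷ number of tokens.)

N = 29 tokens, V = 22 types.
TTR = V / N = 22 / 29 = 0.76

0.76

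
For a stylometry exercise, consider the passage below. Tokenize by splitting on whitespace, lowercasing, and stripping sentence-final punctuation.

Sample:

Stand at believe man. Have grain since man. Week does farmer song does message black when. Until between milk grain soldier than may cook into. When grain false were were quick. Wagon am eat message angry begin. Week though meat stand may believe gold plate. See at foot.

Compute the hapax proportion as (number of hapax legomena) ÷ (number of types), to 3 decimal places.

0.694

Frequencies: grain:3, stand:2, at:2, believe:2, man:2, week:2, does:2, message:2, when:2, may:2, were:2, have:1, since:1, farmer:1, song:1, black:1, until:1, between:1, milk:1, soldier:1, … (16 more, each freq 1)
Hapax count = 25; type count = 36.
Ratio = 25 / 36 = 0.694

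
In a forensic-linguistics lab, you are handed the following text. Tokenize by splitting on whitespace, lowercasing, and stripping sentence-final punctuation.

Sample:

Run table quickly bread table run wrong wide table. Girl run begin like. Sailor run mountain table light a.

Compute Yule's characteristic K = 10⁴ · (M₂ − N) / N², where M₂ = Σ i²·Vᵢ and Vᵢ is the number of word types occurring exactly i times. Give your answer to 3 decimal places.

664.820

Frequencies: run:4, table:4, quickly:1, bread:1, wrong:1, wide:1, girl:1, begin:1, like:1, sailor:1, mountain:1, light:1, a:1
N = 19. Frequency spectrum: V_1=11, V_4=2
M₂ = 1²·11 + 4²·2 = 43
K = 10000 × (43 − 19) / 19² = 664.820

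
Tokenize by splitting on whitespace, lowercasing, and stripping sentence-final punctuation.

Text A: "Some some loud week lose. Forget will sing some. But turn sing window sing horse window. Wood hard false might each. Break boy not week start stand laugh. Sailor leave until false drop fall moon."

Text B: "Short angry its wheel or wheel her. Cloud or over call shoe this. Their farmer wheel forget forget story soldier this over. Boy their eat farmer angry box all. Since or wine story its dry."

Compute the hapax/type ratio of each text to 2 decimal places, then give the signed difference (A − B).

A: hapax=23, V=28, ratio=0.82
B: hapax=13, V=23, ratio=0.57
Difference = 0.82 − 0.57 = 0.25

0.25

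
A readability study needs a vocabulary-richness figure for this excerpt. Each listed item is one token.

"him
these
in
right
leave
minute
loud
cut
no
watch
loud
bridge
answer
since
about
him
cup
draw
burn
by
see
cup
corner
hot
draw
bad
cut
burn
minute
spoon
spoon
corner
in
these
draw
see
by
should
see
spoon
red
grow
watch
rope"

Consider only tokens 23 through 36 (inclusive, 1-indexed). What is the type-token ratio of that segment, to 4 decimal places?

Segment tokens 23–36: corner, hot, draw, bad, cut, burn, minute, spoon, spoon, corner, in, these, draw, see
Segment N = 14, segment V = 11.
TTR = 11 / 14 = 0.7857

0.7857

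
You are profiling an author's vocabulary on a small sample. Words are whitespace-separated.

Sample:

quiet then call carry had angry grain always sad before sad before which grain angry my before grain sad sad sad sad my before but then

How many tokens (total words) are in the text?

26

Tokens: quiet, then, call, carry, had, angry, grain, always, sad, before, sad, before, which, grain, angry, my, before, grain, sad, sad, sad, sad, my, before, but, then
N = 26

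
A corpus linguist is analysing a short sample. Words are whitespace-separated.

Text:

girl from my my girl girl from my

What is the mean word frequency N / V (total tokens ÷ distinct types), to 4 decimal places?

2.6667

N = 8 tokens, V = 3 types.
Mean frequency = N / V = 8 / 3 = 2.6667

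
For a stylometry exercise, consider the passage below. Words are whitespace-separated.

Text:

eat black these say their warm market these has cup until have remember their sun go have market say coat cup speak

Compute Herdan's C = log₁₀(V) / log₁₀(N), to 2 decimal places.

0.90

N = 22, V = 16.
log₁₀(V) = 1.204120, log₁₀(N) = 1.342423
C = 1.204120 / 1.342423 = 0.90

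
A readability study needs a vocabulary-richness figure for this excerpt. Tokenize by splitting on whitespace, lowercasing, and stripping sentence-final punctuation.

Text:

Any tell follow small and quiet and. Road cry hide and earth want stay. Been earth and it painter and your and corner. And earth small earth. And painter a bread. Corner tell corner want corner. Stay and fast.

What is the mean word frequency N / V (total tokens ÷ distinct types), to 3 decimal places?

N = 39 tokens, V = 20 types.
Mean frequency = N / V = 39 / 20 = 1.950

1.950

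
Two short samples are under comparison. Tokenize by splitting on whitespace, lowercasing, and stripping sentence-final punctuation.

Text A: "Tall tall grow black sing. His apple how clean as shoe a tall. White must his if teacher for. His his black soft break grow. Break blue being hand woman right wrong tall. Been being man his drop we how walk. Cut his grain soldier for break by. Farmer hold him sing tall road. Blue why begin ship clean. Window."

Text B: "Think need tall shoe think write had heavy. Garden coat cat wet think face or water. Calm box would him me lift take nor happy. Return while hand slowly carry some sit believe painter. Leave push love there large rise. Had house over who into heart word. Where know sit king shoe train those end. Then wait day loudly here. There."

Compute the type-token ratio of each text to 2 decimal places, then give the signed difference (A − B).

-0.22

TTR(A) = 41/60 = 0.68
TTR(B) = 55/61 = 0.90
Difference = 0.68 − 0.90 = -0.22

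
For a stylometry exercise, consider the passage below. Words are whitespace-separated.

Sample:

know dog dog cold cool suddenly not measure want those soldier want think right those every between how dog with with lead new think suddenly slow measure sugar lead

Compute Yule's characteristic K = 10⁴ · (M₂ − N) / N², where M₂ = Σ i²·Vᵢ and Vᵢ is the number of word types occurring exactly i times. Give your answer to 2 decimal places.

237.81

Frequencies: dog:3, suddenly:2, measure:2, want:2, those:2, think:2, with:2, lead:2, know:1, cold:1, cool:1, not:1, soldier:1, right:1, every:1, between:1, how:1, new:1, slow:1, sugar:1
N = 29. Frequency spectrum: V_1=12, V_2=7, V_3=1
M₂ = 1²·12 + 2²·7 + 3²·1 = 49
K = 10000 × (49 − 29) / 29² = 237.81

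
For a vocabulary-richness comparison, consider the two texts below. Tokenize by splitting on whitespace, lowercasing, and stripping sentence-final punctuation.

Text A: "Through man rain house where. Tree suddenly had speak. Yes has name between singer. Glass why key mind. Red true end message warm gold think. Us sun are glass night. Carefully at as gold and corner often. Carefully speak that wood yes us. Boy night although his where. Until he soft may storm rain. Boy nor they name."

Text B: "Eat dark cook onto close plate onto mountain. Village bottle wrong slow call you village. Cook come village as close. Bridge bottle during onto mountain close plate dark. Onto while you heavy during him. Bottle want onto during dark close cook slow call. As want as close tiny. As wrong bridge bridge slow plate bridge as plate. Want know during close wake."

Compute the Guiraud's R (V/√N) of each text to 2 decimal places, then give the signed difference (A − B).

A: V=47, N=58, R=6.17
B: V=24, N=62, R=3.05
Difference = 6.17 − 3.05 = 3.12

3.12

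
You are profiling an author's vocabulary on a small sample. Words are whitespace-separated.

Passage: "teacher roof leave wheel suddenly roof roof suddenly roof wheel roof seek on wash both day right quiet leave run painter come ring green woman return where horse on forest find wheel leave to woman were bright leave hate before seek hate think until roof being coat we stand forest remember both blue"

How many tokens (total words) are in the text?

53

Tokens: teacher, roof, leave, wheel, suddenly, roof, roof, suddenly, roof, wheel, roof, seek, on, wash, both, day, right, quiet, leave, run, painter, come, ring, green, woman, return, where, horse, on, forest, find, wheel, leave, to, woman, were, bright, leave, hate, before, seek, hate, think, until, roof, being, coat, we, stand, forest, remember, both, blue
N = 53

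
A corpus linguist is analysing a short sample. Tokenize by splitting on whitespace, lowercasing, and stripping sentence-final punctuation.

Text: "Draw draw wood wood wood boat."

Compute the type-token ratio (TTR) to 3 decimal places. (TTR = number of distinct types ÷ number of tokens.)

N = 6 tokens, V = 3 types.
TTR = V / N = 3 / 6 = 0.500

0.500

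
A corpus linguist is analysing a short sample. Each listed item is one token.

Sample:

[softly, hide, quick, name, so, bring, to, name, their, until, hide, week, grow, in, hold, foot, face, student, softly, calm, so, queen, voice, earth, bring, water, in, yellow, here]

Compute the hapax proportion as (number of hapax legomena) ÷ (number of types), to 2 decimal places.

0.74

Frequencies: softly:2, hide:2, name:2, so:2, bring:2, in:2, quick:1, to:1, their:1, until:1, week:1, grow:1, hold:1, foot:1, face:1, student:1, calm:1, queen:1, voice:1, earth:1, … (3 more, each freq 1)
Hapax count = 17; type count = 23.
Ratio = 17 / 23 = 0.74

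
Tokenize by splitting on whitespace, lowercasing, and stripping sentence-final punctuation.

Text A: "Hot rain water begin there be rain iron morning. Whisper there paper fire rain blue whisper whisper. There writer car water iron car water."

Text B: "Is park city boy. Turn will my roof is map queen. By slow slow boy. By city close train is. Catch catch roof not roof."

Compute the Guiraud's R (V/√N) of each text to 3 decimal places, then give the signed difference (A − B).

A: V=14, N=24, R=2.858
B: V=16, N=25, R=3.200
Difference = 2.858 − 3.200 = -0.342

-0.342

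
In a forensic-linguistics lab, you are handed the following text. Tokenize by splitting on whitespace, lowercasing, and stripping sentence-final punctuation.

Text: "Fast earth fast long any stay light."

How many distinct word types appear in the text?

6

Distinct types: {any, earth, fast, light, long, stay}
V = 6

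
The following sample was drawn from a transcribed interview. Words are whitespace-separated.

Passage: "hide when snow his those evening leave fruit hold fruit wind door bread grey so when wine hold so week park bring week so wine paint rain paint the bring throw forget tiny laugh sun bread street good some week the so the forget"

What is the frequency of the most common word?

4

Frequencies: so:4, week:3, the:3, when:2, fruit:2, hold:2, bread:2, wine:2, bring:2, paint:2, forget:2, hide:1, snow:1, his:1, those:1, evening:1, leave:1, wind:1, door:1, grey:1, … (9 more, each freq 1)
Most common: 'so' with frequency 4.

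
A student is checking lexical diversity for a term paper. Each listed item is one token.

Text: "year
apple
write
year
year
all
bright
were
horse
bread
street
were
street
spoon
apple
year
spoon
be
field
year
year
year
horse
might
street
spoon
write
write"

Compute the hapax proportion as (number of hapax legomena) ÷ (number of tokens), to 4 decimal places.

0.2143

Frequencies: year:7, write:3, street:3, spoon:3, apple:2, were:2, horse:2, all:1, bright:1, bread:1, be:1, field:1, might:1
Hapax count = 6; token count = 28.
Ratio = 6 / 28 = 0.2143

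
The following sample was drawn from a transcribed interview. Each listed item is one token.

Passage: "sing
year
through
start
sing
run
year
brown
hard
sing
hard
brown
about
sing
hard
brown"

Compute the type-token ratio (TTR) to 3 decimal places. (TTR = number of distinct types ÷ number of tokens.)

0.500

N = 16 tokens, V = 8 types.
TTR = V / N = 8 / 16 = 0.500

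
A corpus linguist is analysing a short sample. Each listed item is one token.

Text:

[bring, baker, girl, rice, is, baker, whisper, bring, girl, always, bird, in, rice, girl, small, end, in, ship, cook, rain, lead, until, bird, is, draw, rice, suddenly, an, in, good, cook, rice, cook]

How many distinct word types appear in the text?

20

Distinct types: {always, an, baker, bird, bring, cook, draw, end, girl, good, in, is, lead, rain, rice, ship, small, suddenly, until, whisper}
V = 20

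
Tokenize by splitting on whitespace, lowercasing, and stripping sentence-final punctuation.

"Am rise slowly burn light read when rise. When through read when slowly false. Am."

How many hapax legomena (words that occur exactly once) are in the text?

Frequencies: when:3, am:2, rise:2, slowly:2, read:2, burn:1, light:1, through:1, false:1
Hapax (freq=1): burn, false, light, through

4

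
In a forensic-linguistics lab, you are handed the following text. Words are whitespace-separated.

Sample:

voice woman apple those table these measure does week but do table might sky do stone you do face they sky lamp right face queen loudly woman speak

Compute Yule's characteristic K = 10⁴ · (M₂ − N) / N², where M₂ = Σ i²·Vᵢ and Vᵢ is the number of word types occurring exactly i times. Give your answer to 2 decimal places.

Frequencies: do:3, woman:2, table:2, sky:2, face:2, voice:1, apple:1, those:1, these:1, measure:1, does:1, week:1, but:1, might:1, stone:1, you:1, they:1, lamp:1, right:1, queen:1, … (2 more, each freq 1)
N = 28. Frequency spectrum: V_1=17, V_2=4, V_3=1
M₂ = 1²·17 + 2²·4 + 3²·1 = 42
K = 10000 × (42 − 28) / 28² = 178.57

178.57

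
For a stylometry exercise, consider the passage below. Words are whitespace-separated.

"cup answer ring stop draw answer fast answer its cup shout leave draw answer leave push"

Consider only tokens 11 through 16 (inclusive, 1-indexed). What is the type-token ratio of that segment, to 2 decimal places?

Segment tokens 11–16: shout, leave, draw, answer, leave, push
Segment N = 6, segment V = 5.
TTR = 5 / 6 = 0.83

0.83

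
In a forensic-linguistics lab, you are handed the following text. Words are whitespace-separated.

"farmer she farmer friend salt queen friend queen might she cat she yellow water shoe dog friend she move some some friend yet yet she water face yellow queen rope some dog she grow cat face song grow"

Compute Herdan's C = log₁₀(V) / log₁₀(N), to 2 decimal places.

0.79

N = 38, V = 18.
log₁₀(V) = 1.255273, log₁₀(N) = 1.579784
C = 1.255273 / 1.579784 = 0.79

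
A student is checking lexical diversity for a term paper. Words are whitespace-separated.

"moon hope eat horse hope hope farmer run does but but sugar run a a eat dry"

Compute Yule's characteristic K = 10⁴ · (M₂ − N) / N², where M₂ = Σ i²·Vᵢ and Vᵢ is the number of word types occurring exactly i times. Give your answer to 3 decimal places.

484.429

Frequencies: hope:3, eat:2, run:2, but:2, a:2, moon:1, horse:1, farmer:1, does:1, sugar:1, dry:1
N = 17. Frequency spectrum: V_1=6, V_2=4, V_3=1
M₂ = 1²·6 + 2²·4 + 3²·1 = 31
K = 10000 × (31 − 17) / 17² = 484.429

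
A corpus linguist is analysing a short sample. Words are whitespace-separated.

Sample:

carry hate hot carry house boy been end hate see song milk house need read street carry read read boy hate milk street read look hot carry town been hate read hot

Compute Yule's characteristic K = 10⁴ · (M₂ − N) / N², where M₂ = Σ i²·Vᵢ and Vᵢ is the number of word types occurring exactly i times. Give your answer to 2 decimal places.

585.94

Frequencies: read:5, carry:4, hate:4, hot:3, house:2, boy:2, been:2, milk:2, street:2, end:1, see:1, song:1, need:1, look:1, town:1
N = 32. Frequency spectrum: V_1=6, V_2=5, V_3=1, V_4=2, V_5=1
M₂ = 1²·6 + 2²·5 + 3²·1 + 4²·2 + 5²·1 = 92
K = 10000 × (92 − 32) / 32² = 585.94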